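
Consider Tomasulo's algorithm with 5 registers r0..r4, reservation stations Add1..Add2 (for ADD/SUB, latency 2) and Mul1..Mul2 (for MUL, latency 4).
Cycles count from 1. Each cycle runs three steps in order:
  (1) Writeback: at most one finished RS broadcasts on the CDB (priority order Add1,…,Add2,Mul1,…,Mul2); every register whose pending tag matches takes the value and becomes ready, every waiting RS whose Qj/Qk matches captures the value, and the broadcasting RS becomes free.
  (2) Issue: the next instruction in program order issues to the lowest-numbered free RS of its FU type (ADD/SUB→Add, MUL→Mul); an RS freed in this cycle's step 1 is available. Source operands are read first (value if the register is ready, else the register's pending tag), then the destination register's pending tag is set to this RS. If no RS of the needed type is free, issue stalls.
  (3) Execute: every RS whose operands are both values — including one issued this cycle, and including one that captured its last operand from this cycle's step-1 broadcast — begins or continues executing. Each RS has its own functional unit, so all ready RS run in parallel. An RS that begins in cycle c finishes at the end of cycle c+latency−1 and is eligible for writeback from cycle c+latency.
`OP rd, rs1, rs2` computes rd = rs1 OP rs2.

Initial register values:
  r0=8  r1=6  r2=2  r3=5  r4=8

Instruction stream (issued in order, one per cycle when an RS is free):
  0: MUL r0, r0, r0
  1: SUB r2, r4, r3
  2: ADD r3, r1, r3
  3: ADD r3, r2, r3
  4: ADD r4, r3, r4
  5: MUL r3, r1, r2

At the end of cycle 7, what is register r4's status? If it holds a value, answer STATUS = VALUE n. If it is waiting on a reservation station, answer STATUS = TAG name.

c1: issue MUL r0<-Mul1 | r0:Mul1,r1:6,r2:2,r3:5,r4:8
c2: issue SUB r2<-Add1 | r0:Mul1,r1:6,r2:Add1,r3:5,r4:8
c3: issue ADD r3<-Add2 | r0:Mul1,r1:6,r2:Add1,r3:Add2,r4:8
c4: CDB Add1=3; issue ADD r3<-Add1 | r0:Mul1,r1:6,r2:3,r3:Add1,r4:8
c5: CDB Add2=11; issue ADD r4<-Add2 | r0:Mul1,r1:6,r2:3,r3:Add1,r4:Add2
c6: CDB Mul1=64; issue MUL r3<-Mul1 | r0:64,r1:6,r2:3,r3:Mul1,r4:Add2
c7: CDB Add1=14 | r0:64,r1:6,r2:3,r3:Mul1,r4:Add2

STATUS = TAG Add2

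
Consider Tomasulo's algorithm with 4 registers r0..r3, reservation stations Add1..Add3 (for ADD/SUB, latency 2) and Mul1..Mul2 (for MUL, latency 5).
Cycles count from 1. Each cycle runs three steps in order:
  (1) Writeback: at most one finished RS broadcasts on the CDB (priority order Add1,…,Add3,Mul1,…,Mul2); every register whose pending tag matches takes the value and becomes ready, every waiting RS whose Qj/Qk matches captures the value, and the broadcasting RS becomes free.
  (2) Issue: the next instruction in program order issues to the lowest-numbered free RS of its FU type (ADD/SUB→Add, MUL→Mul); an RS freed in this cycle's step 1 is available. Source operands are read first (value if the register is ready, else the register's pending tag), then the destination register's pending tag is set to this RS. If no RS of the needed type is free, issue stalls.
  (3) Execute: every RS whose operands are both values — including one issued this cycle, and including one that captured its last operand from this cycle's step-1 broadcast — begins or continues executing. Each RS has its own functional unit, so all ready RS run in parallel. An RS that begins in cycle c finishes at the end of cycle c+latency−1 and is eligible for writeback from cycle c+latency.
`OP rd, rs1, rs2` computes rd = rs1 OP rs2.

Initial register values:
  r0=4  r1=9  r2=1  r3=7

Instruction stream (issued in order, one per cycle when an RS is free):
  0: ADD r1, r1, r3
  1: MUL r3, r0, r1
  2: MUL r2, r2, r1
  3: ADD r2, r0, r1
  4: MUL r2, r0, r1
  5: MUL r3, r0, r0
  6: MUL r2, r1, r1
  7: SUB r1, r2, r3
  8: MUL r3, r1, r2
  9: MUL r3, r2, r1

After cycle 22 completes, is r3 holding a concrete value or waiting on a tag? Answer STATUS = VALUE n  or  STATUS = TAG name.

  c1: issue ADD r1<-Add1  regs: r0:4,r1:Add1,r2:1,r3:7
  c2: issue MUL r3<-Mul1  regs: r0:4,r1:Add1,r2:1,r3:Mul1
  c3: CDB Add1=16; issue MUL r2<-Mul2  regs: r0:4,r1:16,r2:Mul2,r3:Mul1
  c4: issue ADD r2<-Add1  regs: r0:4,r1:16,r2:Add1,r3:Mul1
  c5: stall  regs: r0:4,r1:16,r2:Add1,r3:Mul1
  c6: CDB Add1=20; stall  regs: r0:4,r1:16,r2:20,r3:Mul1
  c7: stall  regs: r0:4,r1:16,r2:20,r3:Mul1
  c8: CDB Mul1=64; issue MUL r2<-Mul1  regs: r0:4,r1:16,r2:Mul1,r3:64
  c9: CDB Mul2=16; issue MUL r3<-Mul2  regs: r0:4,r1:16,r2:Mul1,r3:Mul2
  c10: stall  regs: r0:4,r1:16,r2:Mul1,r3:Mul2
  c11: stall  regs: r0:4,r1:16,r2:Mul1,r3:Mul2
  c12: stall  regs: r0:4,r1:16,r2:Mul1,r3:Mul2
  c13: CDB Mul1=64; issue MUL r2<-Mul1  regs: r0:4,r1:16,r2:Mul1,r3:Mul2
  c14: CDB Mul2=16; issue SUB r1<-Add1  regs: r0:4,r1:Add1,r2:Mul1,r3:16
  c15: issue MUL r3<-Mul2  regs: r0:4,r1:Add1,r2:Mul1,r3:Mul2
  c16: stall  regs: r0:4,r1:Add1,r2:Mul1,r3:Mul2
  c17: stall  regs: r0:4,r1:Add1,r2:Mul1,r3:Mul2
  c18: CDB Mul1=256; issue MUL r3<-Mul1  regs: r0:4,r1:Add1,r2:256,r3:Mul1
  c19: -  regs: r0:4,r1:Add1,r2:256,r3:Mul1
  c20: CDB Add1=240  regs: r0:4,r1:240,r2:256,r3:Mul1
  c21: -  regs: r0:4,r1:240,r2:256,r3:Mul1
  c22: -  regs: r0:4,r1:240,r2:256,r3:Mul1

STATUS = TAG Mul1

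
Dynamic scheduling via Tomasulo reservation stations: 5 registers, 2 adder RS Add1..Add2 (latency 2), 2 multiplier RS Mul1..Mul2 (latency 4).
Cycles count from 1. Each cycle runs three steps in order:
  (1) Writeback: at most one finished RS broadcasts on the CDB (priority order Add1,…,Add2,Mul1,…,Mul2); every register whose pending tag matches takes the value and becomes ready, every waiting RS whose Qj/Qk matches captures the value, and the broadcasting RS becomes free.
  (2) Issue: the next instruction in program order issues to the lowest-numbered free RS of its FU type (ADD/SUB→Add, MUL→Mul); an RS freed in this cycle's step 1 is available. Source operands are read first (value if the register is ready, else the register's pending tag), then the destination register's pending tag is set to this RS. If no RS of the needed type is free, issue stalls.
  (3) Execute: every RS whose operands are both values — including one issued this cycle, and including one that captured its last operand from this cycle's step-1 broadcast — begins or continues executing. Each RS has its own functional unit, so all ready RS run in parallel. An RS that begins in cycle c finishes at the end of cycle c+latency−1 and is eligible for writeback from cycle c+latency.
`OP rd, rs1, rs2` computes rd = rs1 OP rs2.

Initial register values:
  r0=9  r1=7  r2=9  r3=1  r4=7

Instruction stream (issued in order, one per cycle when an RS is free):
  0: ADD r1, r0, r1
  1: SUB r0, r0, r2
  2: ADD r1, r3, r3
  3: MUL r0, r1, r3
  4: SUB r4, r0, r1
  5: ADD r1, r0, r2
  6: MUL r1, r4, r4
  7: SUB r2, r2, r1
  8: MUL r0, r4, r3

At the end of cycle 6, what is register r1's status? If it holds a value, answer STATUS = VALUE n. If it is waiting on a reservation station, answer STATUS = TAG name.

STATUS = TAG Add2

c1: issue ADD r1<-Add1 | r0:9,r1:Add1,r2:9,r3:1,r4:7
c2: issue SUB r0<-Add2 | r0:Add2,r1:Add1,r2:9,r3:1,r4:7
c3: CDB Add1=16; issue ADD r1<-Add1 | r0:Add2,r1:Add1,r2:9,r3:1,r4:7
c4: CDB Add2=0; issue MUL r0<-Mul1 | r0:Mul1,r1:Add1,r2:9,r3:1,r4:7
c5: CDB Add1=2; issue SUB r4<-Add1 | r0:Mul1,r1:2,r2:9,r3:1,r4:Add1
c6: issue ADD r1<-Add2 | r0:Mul1,r1:Add2,r2:9,r3:1,r4:Add1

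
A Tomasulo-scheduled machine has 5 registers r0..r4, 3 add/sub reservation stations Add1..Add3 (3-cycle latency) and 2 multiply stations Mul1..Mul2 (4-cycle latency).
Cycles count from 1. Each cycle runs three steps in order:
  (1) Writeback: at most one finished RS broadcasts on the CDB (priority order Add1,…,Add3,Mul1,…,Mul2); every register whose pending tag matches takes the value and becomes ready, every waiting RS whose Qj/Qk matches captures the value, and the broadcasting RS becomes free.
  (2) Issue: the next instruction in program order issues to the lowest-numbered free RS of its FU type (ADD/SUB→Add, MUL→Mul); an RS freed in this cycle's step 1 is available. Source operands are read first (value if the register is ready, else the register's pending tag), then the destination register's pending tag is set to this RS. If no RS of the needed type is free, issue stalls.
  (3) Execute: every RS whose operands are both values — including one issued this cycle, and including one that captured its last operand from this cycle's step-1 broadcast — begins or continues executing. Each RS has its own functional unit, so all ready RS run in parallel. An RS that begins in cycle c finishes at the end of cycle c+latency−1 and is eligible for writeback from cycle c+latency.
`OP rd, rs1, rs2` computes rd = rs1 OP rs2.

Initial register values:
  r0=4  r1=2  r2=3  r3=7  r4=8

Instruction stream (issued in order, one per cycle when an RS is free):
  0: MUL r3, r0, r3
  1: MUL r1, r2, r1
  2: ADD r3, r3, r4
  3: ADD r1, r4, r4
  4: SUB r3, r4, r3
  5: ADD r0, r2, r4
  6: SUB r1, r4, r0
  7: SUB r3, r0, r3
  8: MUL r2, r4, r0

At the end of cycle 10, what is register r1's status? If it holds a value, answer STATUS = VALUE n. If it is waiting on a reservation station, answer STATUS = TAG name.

c1: issue MUL r3<-Mul1 | r0:4,r1:2,r2:3,r3:Mul1,r4:8
c2: issue MUL r1<-Mul2 | r0:4,r1:Mul2,r2:3,r3:Mul1,r4:8
c3: issue ADD r3<-Add1 | r0:4,r1:Mul2,r2:3,r3:Add1,r4:8
c4: issue ADD r1<-Add2 | r0:4,r1:Add2,r2:3,r3:Add1,r4:8
c5: CDB Mul1=28; issue SUB r3<-Add3 | r0:4,r1:Add2,r2:3,r3:Add3,r4:8
c6: CDB Mul2=6; stall | r0:4,r1:Add2,r2:3,r3:Add3,r4:8
c7: CDB Add2=16; issue ADD r0<-Add2 | r0:Add2,r1:16,r2:3,r3:Add3,r4:8
c8: CDB Add1=36; issue SUB r1<-Add1 | r0:Add2,r1:Add1,r2:3,r3:Add3,r4:8
c9: stall | r0:Add2,r1:Add1,r2:3,r3:Add3,r4:8
c10: CDB Add2=11; issue SUB r3<-Add2 | r0:11,r1:Add1,r2:3,r3:Add2,r4:8

STATUS = TAG Add1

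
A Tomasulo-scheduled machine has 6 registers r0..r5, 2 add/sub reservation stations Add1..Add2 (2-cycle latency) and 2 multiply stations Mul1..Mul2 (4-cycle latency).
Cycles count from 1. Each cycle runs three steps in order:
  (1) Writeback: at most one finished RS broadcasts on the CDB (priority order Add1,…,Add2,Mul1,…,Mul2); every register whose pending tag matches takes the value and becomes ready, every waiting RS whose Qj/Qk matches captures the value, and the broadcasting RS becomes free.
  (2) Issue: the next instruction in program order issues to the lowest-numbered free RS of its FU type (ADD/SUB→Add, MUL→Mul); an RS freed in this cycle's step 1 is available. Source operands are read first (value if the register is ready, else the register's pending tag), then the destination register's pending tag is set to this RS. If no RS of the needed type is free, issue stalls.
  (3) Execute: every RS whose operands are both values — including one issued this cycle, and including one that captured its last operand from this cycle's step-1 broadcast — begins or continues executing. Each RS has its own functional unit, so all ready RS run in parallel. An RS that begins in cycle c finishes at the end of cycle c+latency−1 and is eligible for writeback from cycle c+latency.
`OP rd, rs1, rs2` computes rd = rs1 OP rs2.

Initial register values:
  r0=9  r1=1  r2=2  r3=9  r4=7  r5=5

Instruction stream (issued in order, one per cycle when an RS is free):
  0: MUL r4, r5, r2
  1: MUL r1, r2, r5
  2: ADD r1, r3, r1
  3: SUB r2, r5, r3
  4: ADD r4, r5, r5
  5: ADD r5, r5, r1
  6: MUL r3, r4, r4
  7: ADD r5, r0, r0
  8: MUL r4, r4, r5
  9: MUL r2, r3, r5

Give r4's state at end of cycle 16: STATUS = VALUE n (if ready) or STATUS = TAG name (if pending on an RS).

STATUS = VALUE 180

c1: issue MUL r4<-Mul1 | r0:9,r1:1,r2:2,r3:9,r4:Mul1,r5:5
c2: issue MUL r1<-Mul2 | r0:9,r1:Mul2,r2:2,r3:9,r4:Mul1,r5:5
c3: issue ADD r1<-Add1 | r0:9,r1:Add1,r2:2,r3:9,r4:Mul1,r5:5
c4: issue SUB r2<-Add2 | r0:9,r1:Add1,r2:Add2,r3:9,r4:Mul1,r5:5
c5: CDB Mul1=10; stall | r0:9,r1:Add1,r2:Add2,r3:9,r4:10,r5:5
c6: CDB Add2=-4; issue ADD r4<-Add2 | r0:9,r1:Add1,r2:-4,r3:9,r4:Add2,r5:5
c7: CDB Mul2=10; stall | r0:9,r1:Add1,r2:-4,r3:9,r4:Add2,r5:5
c8: CDB Add2=10; issue ADD r5<-Add2 | r0:9,r1:Add1,r2:-4,r3:9,r4:10,r5:Add2
c9: CDB Add1=19; issue MUL r3<-Mul1 | r0:9,r1:19,r2:-4,r3:Mul1,r4:10,r5:Add2
c10: issue ADD r5<-Add1 | r0:9,r1:19,r2:-4,r3:Mul1,r4:10,r5:Add1
c11: CDB Add2=24; issue MUL r4<-Mul2 | r0:9,r1:19,r2:-4,r3:Mul1,r4:Mul2,r5:Add1
c12: CDB Add1=18; stall | r0:9,r1:19,r2:-4,r3:Mul1,r4:Mul2,r5:18
c13: CDB Mul1=100; issue MUL r2<-Mul1 | r0:9,r1:19,r2:Mul1,r3:100,r4:Mul2,r5:18
c14: - | r0:9,r1:19,r2:Mul1,r3:100,r4:Mul2,r5:18
c15: - | r0:9,r1:19,r2:Mul1,r3:100,r4:Mul2,r5:18
c16: CDB Mul2=180 | r0:9,r1:19,r2:Mul1,r3:100,r4:180,r5:18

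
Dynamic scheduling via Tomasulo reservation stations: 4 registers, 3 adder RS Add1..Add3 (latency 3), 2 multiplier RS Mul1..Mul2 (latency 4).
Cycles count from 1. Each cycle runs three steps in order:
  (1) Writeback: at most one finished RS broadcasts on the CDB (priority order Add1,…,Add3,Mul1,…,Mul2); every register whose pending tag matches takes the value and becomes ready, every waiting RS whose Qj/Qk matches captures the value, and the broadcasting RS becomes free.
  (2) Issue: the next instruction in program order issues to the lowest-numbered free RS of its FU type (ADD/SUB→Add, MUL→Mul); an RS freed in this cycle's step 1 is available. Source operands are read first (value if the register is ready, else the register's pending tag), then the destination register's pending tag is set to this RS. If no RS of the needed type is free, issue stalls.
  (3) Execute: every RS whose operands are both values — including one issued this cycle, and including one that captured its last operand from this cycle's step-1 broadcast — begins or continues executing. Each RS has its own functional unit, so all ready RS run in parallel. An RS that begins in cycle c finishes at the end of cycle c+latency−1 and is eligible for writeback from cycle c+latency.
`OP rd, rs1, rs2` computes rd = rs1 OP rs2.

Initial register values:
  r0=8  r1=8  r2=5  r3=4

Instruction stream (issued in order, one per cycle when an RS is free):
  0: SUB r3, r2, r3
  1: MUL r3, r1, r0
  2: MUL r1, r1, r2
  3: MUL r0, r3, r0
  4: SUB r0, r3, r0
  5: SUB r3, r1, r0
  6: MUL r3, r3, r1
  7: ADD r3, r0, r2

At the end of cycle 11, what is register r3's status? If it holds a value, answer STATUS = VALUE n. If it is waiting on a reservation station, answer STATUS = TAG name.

  c1: issue SUB r3<-Add1  regs: r0:8,r1:8,r2:5,r3:Add1
  c2: issue MUL r3<-Mul1  regs: r0:8,r1:8,r2:5,r3:Mul1
  c3: issue MUL r1<-Mul2  regs: r0:8,r1:Mul2,r2:5,r3:Mul1
  c4: CDB Add1=1; stall  regs: r0:8,r1:Mul2,r2:5,r3:Mul1
  c5: stall  regs: r0:8,r1:Mul2,r2:5,r3:Mul1
  c6: CDB Mul1=64; issue MUL r0<-Mul1  regs: r0:Mul1,r1:Mul2,r2:5,r3:64
  c7: CDB Mul2=40; issue SUB r0<-Add1  regs: r0:Add1,r1:40,r2:5,r3:64
  c8: issue SUB r3<-Add2  regs: r0:Add1,r1:40,r2:5,r3:Add2
  c9: issue MUL r3<-Mul2  regs: r0:Add1,r1:40,r2:5,r3:Mul2
  c10: CDB Mul1=512; issue ADD r3<-Add3  regs: r0:Add1,r1:40,r2:5,r3:Add3
  c11: -  regs: r0:Add1,r1:40,r2:5,r3:Add3

STATUS = TAG Add3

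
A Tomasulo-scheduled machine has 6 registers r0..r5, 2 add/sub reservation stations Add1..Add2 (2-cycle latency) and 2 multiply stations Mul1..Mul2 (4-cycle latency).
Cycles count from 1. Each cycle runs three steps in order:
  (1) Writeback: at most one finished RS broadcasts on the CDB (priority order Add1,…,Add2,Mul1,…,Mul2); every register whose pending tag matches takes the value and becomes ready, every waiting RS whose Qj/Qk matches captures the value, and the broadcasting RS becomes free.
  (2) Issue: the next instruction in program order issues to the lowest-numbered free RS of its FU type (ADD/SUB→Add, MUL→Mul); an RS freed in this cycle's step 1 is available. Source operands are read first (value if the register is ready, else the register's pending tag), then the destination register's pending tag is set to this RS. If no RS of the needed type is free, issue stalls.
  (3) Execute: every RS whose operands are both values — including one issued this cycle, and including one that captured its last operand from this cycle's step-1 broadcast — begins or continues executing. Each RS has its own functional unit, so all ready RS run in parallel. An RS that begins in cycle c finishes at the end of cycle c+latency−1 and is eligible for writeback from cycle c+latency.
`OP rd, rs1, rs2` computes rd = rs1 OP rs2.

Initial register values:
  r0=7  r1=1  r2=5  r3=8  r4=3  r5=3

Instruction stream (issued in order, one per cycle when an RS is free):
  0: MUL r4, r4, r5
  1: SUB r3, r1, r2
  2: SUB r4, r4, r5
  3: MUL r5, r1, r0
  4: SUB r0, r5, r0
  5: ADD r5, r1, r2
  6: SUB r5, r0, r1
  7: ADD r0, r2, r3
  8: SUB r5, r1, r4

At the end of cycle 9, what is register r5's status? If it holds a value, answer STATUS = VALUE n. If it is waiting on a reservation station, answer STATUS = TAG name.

  c1: issue MUL r4<-Mul1  regs: r0:7,r1:1,r2:5,r3:8,r4:Mul1,r5:3
  c2: issue SUB r3<-Add1  regs: r0:7,r1:1,r2:5,r3:Add1,r4:Mul1,r5:3
  c3: issue SUB r4<-Add2  regs: r0:7,r1:1,r2:5,r3:Add1,r4:Add2,r5:3
  c4: CDB Add1=-4; issue MUL r5<-Mul2  regs: r0:7,r1:1,r2:5,r3:-4,r4:Add2,r5:Mul2
  c5: CDB Mul1=9; issue SUB r0<-Add1  regs: r0:Add1,r1:1,r2:5,r3:-4,r4:Add2,r5:Mul2
  c6: stall  regs: r0:Add1,r1:1,r2:5,r3:-4,r4:Add2,r5:Mul2
  c7: CDB Add2=6; issue ADD r5<-Add2  regs: r0:Add1,r1:1,r2:5,r3:-4,r4:6,r5:Add2
  c8: CDB Mul2=7; stall  regs: r0:Add1,r1:1,r2:5,r3:-4,r4:6,r5:Add2
  c9: CDB Add2=6; issue SUB r5<-Add2  regs: r0:Add1,r1:1,r2:5,r3:-4,r4:6,r5:Add2

STATUS = TAG Add2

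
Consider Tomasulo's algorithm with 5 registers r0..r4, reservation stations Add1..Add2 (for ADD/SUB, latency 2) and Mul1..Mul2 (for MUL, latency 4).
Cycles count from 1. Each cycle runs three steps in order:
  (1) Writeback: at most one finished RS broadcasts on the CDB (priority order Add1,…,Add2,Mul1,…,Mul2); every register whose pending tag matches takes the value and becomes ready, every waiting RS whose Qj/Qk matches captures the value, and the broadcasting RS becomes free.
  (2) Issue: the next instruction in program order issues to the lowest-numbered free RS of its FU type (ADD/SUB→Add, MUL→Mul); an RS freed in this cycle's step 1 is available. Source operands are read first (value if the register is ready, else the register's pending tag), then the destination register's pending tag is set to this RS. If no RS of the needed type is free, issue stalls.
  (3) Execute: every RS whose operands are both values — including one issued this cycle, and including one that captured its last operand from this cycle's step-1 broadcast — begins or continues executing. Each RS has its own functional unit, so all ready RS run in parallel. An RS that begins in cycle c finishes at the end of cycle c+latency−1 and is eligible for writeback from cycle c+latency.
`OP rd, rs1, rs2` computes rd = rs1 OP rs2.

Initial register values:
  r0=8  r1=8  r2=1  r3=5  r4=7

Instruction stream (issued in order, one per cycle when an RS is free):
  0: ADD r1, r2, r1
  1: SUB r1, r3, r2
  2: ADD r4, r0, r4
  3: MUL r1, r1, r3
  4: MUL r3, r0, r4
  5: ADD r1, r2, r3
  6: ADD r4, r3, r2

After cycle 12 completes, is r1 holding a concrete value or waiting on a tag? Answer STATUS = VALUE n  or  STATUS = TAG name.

STATUS = VALUE 121

c1: issue ADD r1<-Add1 | r0:8,r1:Add1,r2:1,r3:5,r4:7
c2: issue SUB r1<-Add2 | r0:8,r1:Add2,r2:1,r3:5,r4:7
c3: CDB Add1=9; issue ADD r4<-Add1 | r0:8,r1:Add2,r2:1,r3:5,r4:Add1
c4: CDB Add2=4; issue MUL r1<-Mul1 | r0:8,r1:Mul1,r2:1,r3:5,r4:Add1
c5: CDB Add1=15; issue MUL r3<-Mul2 | r0:8,r1:Mul1,r2:1,r3:Mul2,r4:15
c6: issue ADD r1<-Add1 | r0:8,r1:Add1,r2:1,r3:Mul2,r4:15
c7: issue ADD r4<-Add2 | r0:8,r1:Add1,r2:1,r3:Mul2,r4:Add2
c8: CDB Mul1=20 | r0:8,r1:Add1,r2:1,r3:Mul2,r4:Add2
c9: CDB Mul2=120 | r0:8,r1:Add1,r2:1,r3:120,r4:Add2
c10: - | r0:8,r1:Add1,r2:1,r3:120,r4:Add2
c11: CDB Add1=121 | r0:8,r1:121,r2:1,r3:120,r4:Add2
c12: CDB Add2=121 | r0:8,r1:121,r2:1,r3:120,r4:121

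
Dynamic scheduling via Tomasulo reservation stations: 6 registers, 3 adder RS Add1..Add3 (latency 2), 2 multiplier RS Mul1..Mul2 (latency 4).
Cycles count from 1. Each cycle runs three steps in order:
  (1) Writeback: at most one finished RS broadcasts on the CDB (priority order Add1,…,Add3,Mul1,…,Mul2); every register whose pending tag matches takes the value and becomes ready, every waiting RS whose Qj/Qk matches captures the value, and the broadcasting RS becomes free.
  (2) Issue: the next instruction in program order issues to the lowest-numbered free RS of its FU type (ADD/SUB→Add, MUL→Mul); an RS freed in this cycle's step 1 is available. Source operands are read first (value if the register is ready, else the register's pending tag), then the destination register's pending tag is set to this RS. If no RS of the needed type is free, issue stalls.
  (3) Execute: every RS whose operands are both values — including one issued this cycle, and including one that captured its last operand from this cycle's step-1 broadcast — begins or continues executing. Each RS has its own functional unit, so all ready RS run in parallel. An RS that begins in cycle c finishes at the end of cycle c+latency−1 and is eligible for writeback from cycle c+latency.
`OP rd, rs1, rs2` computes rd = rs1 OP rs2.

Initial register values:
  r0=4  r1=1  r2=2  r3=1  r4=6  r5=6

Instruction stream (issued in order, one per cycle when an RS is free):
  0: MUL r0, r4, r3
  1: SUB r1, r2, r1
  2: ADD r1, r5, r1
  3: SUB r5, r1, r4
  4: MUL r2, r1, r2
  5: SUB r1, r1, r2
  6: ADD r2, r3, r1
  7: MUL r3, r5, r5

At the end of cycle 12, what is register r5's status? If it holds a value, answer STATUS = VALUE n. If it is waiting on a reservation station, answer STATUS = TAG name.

c1: issue MUL r0<-Mul1 | r0:Mul1,r1:1,r2:2,r3:1,r4:6,r5:6
c2: issue SUB r1<-Add1 | r0:Mul1,r1:Add1,r2:2,r3:1,r4:6,r5:6
c3: issue ADD r1<-Add2 | r0:Mul1,r1:Add2,r2:2,r3:1,r4:6,r5:6
c4: CDB Add1=1; issue SUB r5<-Add1 | r0:Mul1,r1:Add2,r2:2,r3:1,r4:6,r5:Add1
c5: CDB Mul1=6; issue MUL r2<-Mul1 | r0:6,r1:Add2,r2:Mul1,r3:1,r4:6,r5:Add1
c6: CDB Add2=7; issue SUB r1<-Add2 | r0:6,r1:Add2,r2:Mul1,r3:1,r4:6,r5:Add1
c7: issue ADD r2<-Add3 | r0:6,r1:Add2,r2:Add3,r3:1,r4:6,r5:Add1
c8: CDB Add1=1; issue MUL r3<-Mul2 | r0:6,r1:Add2,r2:Add3,r3:Mul2,r4:6,r5:1
c9: - | r0:6,r1:Add2,r2:Add3,r3:Mul2,r4:6,r5:1
c10: CDB Mul1=14 | r0:6,r1:Add2,r2:Add3,r3:Mul2,r4:6,r5:1
c11: - | r0:6,r1:Add2,r2:Add3,r3:Mul2,r4:6,r5:1
c12: CDB Add2=-7 | r0:6,r1:-7,r2:Add3,r3:Mul2,r4:6,r5:1

STATUS = VALUE 1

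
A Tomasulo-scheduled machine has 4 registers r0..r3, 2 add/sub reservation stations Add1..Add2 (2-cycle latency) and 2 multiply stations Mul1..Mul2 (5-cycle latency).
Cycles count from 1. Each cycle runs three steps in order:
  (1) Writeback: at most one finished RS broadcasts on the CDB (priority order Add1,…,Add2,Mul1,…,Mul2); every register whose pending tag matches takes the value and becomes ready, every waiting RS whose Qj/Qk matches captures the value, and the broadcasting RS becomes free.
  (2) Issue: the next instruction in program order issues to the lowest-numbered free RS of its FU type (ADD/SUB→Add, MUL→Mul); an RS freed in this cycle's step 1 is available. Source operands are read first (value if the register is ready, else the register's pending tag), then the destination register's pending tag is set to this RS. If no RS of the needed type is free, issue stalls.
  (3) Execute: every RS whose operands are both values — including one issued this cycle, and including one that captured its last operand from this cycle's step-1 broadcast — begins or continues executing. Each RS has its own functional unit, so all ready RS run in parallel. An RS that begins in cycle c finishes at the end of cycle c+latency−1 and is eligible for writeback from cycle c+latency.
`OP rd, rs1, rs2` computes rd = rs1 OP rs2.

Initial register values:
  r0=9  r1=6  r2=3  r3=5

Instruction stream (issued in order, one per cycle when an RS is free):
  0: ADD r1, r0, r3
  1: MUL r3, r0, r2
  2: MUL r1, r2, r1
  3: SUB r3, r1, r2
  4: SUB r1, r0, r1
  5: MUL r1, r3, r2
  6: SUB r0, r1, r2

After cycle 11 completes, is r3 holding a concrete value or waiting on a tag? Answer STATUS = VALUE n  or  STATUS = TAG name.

cycle 1: issue ADD r1<-Add1 // r0:9,r1:Add1,r2:3,r3:5
cycle 2: issue MUL r3<-Mul1 // r0:9,r1:Add1,r2:3,r3:Mul1
cycle 3: CDB Add1=14; issue MUL r1<-Mul2 // r0:9,r1:Mul2,r2:3,r3:Mul1
cycle 4: issue SUB r3<-Add1 // r0:9,r1:Mul2,r2:3,r3:Add1
cycle 5: issue SUB r1<-Add2 // r0:9,r1:Add2,r2:3,r3:Add1
cycle 6: stall // r0:9,r1:Add2,r2:3,r3:Add1
cycle 7: CDB Mul1=27; issue MUL r1<-Mul1 // r0:9,r1:Mul1,r2:3,r3:Add1
cycle 8: CDB Mul2=42; stall // r0:9,r1:Mul1,r2:3,r3:Add1
cycle 9: stall // r0:9,r1:Mul1,r2:3,r3:Add1
cycle 10: CDB Add1=39; issue SUB r0<-Add1 // r0:Add1,r1:Mul1,r2:3,r3:39
cycle 11: CDB Add2=-33 // r0:Add1,r1:Mul1,r2:3,r3:39

STATUS = VALUE 39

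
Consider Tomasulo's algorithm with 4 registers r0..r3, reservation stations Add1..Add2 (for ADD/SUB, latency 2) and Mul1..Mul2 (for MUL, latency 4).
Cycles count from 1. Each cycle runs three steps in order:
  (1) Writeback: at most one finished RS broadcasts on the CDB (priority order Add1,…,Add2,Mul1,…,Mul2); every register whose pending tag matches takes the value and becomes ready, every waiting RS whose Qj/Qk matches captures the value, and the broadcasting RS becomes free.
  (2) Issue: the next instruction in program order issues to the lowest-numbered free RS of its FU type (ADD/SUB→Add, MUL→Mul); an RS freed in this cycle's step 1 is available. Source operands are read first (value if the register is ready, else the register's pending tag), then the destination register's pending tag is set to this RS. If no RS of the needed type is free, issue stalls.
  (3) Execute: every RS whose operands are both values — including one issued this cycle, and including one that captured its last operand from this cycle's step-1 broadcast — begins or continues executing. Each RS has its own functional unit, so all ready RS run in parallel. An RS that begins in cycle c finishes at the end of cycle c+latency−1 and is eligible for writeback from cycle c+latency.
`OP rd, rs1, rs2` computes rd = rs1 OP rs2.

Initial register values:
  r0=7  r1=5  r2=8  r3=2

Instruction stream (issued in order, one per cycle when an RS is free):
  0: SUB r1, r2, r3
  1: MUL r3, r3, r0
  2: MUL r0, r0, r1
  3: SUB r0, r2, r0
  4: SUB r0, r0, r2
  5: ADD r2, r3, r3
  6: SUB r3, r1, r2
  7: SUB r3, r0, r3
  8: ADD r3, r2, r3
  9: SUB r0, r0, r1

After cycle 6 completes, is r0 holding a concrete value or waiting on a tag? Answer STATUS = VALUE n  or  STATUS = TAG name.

STATUS = TAG Add2

cycle 1: issue SUB r1<-Add1 // r0:7,r1:Add1,r2:8,r3:2
cycle 2: issue MUL r3<-Mul1 // r0:7,r1:Add1,r2:8,r3:Mul1
cycle 3: CDB Add1=6; issue MUL r0<-Mul2 // r0:Mul2,r1:6,r2:8,r3:Mul1
cycle 4: issue SUB r0<-Add1 // r0:Add1,r1:6,r2:8,r3:Mul1
cycle 5: issue SUB r0<-Add2 // r0:Add2,r1:6,r2:8,r3:Mul1
cycle 6: CDB Mul1=14; stall // r0:Add2,r1:6,r2:8,r3:14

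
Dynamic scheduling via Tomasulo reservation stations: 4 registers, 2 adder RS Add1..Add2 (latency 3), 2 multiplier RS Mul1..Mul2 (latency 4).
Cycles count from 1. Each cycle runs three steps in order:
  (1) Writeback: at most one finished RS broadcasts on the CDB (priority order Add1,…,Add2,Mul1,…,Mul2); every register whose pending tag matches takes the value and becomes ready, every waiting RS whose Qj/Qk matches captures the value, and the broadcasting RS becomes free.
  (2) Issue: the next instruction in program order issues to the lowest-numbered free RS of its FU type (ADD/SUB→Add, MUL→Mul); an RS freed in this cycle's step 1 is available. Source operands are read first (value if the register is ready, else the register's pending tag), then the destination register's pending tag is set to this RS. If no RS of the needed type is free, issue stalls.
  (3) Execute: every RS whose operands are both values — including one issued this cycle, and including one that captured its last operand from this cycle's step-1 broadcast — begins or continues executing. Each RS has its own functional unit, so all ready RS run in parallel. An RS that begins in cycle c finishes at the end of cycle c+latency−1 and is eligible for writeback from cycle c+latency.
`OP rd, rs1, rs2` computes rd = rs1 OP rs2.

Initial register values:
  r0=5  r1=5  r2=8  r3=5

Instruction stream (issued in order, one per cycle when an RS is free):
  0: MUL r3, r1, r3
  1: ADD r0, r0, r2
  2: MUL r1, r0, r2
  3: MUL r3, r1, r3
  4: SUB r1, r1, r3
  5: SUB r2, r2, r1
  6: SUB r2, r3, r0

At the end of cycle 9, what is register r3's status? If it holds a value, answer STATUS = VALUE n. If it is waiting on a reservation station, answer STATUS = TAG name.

  c1: issue MUL r3<-Mul1  regs: r0:5,r1:5,r2:8,r3:Mul1
  c2: issue ADD r0<-Add1  regs: r0:Add1,r1:5,r2:8,r3:Mul1
  c3: issue MUL r1<-Mul2  regs: r0:Add1,r1:Mul2,r2:8,r3:Mul1
  c4: stall  regs: r0:Add1,r1:Mul2,r2:8,r3:Mul1
  c5: CDB Add1=13; stall  regs: r0:13,r1:Mul2,r2:8,r3:Mul1
  c6: CDB Mul1=25; issue MUL r3<-Mul1  regs: r0:13,r1:Mul2,r2:8,r3:Mul1
  c7: issue SUB r1<-Add1  regs: r0:13,r1:Add1,r2:8,r3:Mul1
  c8: issue SUB r2<-Add2  regs: r0:13,r1:Add1,r2:Add2,r3:Mul1
  c9: CDB Mul2=104; stall  regs: r0:13,r1:Add1,r2:Add2,r3:Mul1

STATUS = TAG Mul1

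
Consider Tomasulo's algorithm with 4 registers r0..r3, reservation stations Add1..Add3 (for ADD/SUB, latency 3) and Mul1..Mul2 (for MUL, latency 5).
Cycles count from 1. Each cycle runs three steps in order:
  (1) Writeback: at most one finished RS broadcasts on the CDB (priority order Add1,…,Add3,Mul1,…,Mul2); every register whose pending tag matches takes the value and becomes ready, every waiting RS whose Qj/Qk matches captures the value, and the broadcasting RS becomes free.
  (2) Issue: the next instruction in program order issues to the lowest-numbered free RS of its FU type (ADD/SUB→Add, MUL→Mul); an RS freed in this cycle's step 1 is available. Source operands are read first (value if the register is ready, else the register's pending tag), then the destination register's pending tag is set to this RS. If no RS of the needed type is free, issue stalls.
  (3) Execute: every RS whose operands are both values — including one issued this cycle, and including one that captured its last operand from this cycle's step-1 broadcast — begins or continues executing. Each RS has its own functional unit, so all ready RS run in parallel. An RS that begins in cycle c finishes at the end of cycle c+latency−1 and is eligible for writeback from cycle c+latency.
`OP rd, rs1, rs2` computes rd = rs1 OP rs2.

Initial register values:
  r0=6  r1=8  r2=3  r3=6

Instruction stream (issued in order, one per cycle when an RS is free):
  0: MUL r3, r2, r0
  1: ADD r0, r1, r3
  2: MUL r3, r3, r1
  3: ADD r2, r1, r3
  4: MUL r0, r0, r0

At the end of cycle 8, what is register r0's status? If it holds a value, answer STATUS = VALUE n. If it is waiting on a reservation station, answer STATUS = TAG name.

STATUS = TAG Mul1

cycle 1: issue MUL r3<-Mul1 // r0:6,r1:8,r2:3,r3:Mul1
cycle 2: issue ADD r0<-Add1 // r0:Add1,r1:8,r2:3,r3:Mul1
cycle 3: issue MUL r3<-Mul2 // r0:Add1,r1:8,r2:3,r3:Mul2
cycle 4: issue ADD r2<-Add2 // r0:Add1,r1:8,r2:Add2,r3:Mul2
cycle 5: stall // r0:Add1,r1:8,r2:Add2,r3:Mul2
cycle 6: CDB Mul1=18; issue MUL r0<-Mul1 // r0:Mul1,r1:8,r2:Add2,r3:Mul2
cycle 7: - // r0:Mul1,r1:8,r2:Add2,r3:Mul2
cycle 8: - // r0:Mul1,r1:8,r2:Add2,r3:Mul2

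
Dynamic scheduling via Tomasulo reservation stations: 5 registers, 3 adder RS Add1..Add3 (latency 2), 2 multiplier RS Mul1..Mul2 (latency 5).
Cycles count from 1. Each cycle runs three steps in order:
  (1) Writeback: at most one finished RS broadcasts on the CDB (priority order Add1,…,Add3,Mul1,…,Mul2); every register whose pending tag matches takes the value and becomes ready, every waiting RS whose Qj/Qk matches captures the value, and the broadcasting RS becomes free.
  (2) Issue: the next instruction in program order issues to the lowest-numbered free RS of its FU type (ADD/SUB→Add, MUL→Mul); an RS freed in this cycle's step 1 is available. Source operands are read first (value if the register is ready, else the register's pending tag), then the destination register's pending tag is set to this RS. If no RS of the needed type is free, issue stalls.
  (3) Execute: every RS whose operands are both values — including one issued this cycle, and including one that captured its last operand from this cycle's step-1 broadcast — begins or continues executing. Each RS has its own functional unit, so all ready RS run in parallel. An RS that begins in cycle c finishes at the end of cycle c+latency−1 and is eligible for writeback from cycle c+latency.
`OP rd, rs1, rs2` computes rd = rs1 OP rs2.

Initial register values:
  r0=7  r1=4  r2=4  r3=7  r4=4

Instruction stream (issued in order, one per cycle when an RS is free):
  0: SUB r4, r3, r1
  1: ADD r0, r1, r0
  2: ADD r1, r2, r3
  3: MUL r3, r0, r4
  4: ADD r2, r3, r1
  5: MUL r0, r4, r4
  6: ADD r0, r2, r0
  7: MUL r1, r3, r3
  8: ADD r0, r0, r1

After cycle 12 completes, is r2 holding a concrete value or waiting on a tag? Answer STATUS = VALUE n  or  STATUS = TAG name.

STATUS = VALUE 44

  c1: issue SUB r4<-Add1  regs: r0:7,r1:4,r2:4,r3:7,r4:Add1
  c2: issue ADD r0<-Add2  regs: r0:Add2,r1:4,r2:4,r3:7,r4:Add1
  c3: CDB Add1=3; issue ADD r1<-Add1  regs: r0:Add2,r1:Add1,r2:4,r3:7,r4:3
  c4: CDB Add2=11; issue MUL r3<-Mul1  regs: r0:11,r1:Add1,r2:4,r3:Mul1,r4:3
  c5: CDB Add1=11; issue ADD r2<-Add1  regs: r0:11,r1:11,r2:Add1,r3:Mul1,r4:3
  c6: issue MUL r0<-Mul2  regs: r0:Mul2,r1:11,r2:Add1,r3:Mul1,r4:3
  c7: issue ADD r0<-Add2  regs: r0:Add2,r1:11,r2:Add1,r3:Mul1,r4:3
  c8: stall  regs: r0:Add2,r1:11,r2:Add1,r3:Mul1,r4:3
  c9: CDB Mul1=33; issue MUL r1<-Mul1  regs: r0:Add2,r1:Mul1,r2:Add1,r3:33,r4:3
  c10: issue ADD r0<-Add3  regs: r0:Add3,r1:Mul1,r2:Add1,r3:33,r4:3
  c11: CDB Add1=44  regs: r0:Add3,r1:Mul1,r2:44,r3:33,r4:3
  c12: CDB Mul2=9  regs: r0:Add3,r1:Mul1,r2:44,r3:33,r4:3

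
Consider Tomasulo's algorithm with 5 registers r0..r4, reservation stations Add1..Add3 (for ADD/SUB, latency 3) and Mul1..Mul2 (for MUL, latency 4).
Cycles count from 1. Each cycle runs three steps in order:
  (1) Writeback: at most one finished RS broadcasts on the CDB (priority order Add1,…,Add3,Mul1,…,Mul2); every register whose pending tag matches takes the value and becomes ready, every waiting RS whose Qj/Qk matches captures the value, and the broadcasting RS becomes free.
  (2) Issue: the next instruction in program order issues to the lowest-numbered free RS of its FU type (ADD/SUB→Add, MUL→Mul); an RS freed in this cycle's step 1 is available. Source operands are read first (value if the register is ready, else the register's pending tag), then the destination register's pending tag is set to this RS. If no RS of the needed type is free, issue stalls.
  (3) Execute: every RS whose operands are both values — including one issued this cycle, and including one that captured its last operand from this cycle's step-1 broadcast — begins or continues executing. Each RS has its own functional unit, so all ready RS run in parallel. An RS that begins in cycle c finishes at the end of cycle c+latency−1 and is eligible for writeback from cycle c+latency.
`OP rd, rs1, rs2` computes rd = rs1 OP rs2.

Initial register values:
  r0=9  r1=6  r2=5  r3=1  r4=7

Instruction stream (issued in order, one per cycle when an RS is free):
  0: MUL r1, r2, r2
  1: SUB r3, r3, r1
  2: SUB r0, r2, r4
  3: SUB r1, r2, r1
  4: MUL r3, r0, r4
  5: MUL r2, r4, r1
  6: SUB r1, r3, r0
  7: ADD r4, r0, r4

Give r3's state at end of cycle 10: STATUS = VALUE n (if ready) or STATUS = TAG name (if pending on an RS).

  c1: issue MUL r1<-Mul1  regs: r0:9,r1:Mul1,r2:5,r3:1,r4:7
  c2: issue SUB r3<-Add1  regs: r0:9,r1:Mul1,r2:5,r3:Add1,r4:7
  c3: issue SUB r0<-Add2  regs: r0:Add2,r1:Mul1,r2:5,r3:Add1,r4:7
  c4: issue SUB r1<-Add3  regs: r0:Add2,r1:Add3,r2:5,r3:Add1,r4:7
  c5: CDB Mul1=25; issue MUL r3<-Mul1  regs: r0:Add2,r1:Add3,r2:5,r3:Mul1,r4:7
  c6: CDB Add2=-2; issue MUL r2<-Mul2  regs: r0:-2,r1:Add3,r2:Mul2,r3:Mul1,r4:7
  c7: issue SUB r1<-Add2  regs: r0:-2,r1:Add2,r2:Mul2,r3:Mul1,r4:7
  c8: CDB Add1=-24; issue ADD r4<-Add1  regs: r0:-2,r1:Add2,r2:Mul2,r3:Mul1,r4:Add1
  c9: CDB Add3=-20  regs: r0:-2,r1:Add2,r2:Mul2,r3:Mul1,r4:Add1
  c10: CDB Mul1=-14  regs: r0:-2,r1:Add2,r2:Mul2,r3:-14,r4:Add1

STATUS = VALUE -14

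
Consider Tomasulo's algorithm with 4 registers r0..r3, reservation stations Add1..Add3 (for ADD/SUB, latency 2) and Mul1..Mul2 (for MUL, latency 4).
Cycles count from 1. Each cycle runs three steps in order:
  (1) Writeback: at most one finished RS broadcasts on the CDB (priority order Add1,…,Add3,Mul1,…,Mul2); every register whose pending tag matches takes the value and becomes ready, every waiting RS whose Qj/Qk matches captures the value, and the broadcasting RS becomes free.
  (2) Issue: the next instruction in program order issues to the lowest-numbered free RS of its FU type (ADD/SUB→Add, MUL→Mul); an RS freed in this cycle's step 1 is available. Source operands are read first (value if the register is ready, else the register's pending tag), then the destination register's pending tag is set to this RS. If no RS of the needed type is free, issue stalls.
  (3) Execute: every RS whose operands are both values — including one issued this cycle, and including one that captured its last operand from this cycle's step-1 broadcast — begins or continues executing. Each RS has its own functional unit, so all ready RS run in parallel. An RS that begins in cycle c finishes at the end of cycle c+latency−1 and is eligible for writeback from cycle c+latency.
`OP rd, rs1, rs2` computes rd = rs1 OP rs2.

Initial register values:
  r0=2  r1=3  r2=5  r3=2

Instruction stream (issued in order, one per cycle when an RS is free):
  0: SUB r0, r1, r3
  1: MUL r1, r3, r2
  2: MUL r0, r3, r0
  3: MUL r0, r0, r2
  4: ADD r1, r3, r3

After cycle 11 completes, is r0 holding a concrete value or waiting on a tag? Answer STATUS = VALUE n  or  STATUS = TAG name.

  c1: issue SUB r0<-Add1  regs: r0:Add1,r1:3,r2:5,r3:2
  c2: issue MUL r1<-Mul1  regs: r0:Add1,r1:Mul1,r2:5,r3:2
  c3: CDB Add1=1; issue MUL r0<-Mul2  regs: r0:Mul2,r1:Mul1,r2:5,r3:2
  c4: stall  regs: r0:Mul2,r1:Mul1,r2:5,r3:2
  c5: stall  regs: r0:Mul2,r1:Mul1,r2:5,r3:2
  c6: CDB Mul1=10; issue MUL r0<-Mul1  regs: r0:Mul1,r1:10,r2:5,r3:2
  c7: CDB Mul2=2; issue ADD r1<-Add1  regs: r0:Mul1,r1:Add1,r2:5,r3:2
  c8: -  regs: r0:Mul1,r1:Add1,r2:5,r3:2
  c9: CDB Add1=4  regs: r0:Mul1,r1:4,r2:5,r3:2
  c10: -  regs: r0:Mul1,r1:4,r2:5,r3:2
  c11: CDB Mul1=10  regs: r0:10,r1:4,r2:5,r3:2

STATUS = VALUE 10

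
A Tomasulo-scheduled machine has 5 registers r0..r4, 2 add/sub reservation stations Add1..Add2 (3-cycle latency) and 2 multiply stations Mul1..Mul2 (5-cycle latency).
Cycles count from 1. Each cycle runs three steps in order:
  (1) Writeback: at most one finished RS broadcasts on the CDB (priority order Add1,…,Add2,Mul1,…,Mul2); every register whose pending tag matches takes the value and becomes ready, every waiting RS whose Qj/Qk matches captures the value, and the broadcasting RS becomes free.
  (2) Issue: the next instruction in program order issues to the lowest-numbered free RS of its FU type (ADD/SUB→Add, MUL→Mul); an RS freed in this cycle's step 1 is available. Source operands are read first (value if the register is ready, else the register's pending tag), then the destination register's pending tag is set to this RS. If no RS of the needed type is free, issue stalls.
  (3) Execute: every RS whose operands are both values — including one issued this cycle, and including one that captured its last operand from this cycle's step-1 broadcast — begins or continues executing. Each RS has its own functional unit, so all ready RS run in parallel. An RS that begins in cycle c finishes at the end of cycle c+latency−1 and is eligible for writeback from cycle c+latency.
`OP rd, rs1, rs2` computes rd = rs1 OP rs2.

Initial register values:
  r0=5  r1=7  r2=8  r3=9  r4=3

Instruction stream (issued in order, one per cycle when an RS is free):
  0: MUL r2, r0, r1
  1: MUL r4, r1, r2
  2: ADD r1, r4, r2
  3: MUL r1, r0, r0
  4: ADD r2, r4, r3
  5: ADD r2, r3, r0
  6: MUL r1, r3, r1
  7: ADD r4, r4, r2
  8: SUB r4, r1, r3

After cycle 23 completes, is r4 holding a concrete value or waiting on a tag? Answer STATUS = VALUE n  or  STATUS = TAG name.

STATUS = TAG Add1

cycle 1: issue MUL r2<-Mul1 // r0:5,r1:7,r2:Mul1,r3:9,r4:3
cycle 2: issue MUL r4<-Mul2 // r0:5,r1:7,r2:Mul1,r3:9,r4:Mul2
cycle 3: issue ADD r1<-Add1 // r0:5,r1:Add1,r2:Mul1,r3:9,r4:Mul2
cycle 4: stall // r0:5,r1:Add1,r2:Mul1,r3:9,r4:Mul2
cycle 5: stall // r0:5,r1:Add1,r2:Mul1,r3:9,r4:Mul2
cycle 6: CDB Mul1=35; issue MUL r1<-Mul1 // r0:5,r1:Mul1,r2:35,r3:9,r4:Mul2
cycle 7: issue ADD r2<-Add2 // r0:5,r1:Mul1,r2:Add2,r3:9,r4:Mul2
cycle 8: stall // r0:5,r1:Mul1,r2:Add2,r3:9,r4:Mul2
cycle 9: stall // r0:5,r1:Mul1,r2:Add2,r3:9,r4:Mul2
cycle 10: stall // r0:5,r1:Mul1,r2:Add2,r3:9,r4:Mul2
cycle 11: CDB Mul1=25; stall // r0:5,r1:25,r2:Add2,r3:9,r4:Mul2
cycle 12: CDB Mul2=245; stall // r0:5,r1:25,r2:Add2,r3:9,r4:245
cycle 13: stall // r0:5,r1:25,r2:Add2,r3:9,r4:245
cycle 14: stall // r0:5,r1:25,r2:Add2,r3:9,r4:245
cycle 15: CDB Add1=280; issue ADD r2<-Add1 // r0:5,r1:25,r2:Add1,r3:9,r4:245
cycle 16: CDB Add2=254; issue MUL r1<-Mul1 // r0:5,r1:Mul1,r2:Add1,r3:9,r4:245
cycle 17: issue ADD r4<-Add2 // r0:5,r1:Mul1,r2:Add1,r3:9,r4:Add2
cycle 18: CDB Add1=14; issue SUB r4<-Add1 // r0:5,r1:Mul1,r2:14,r3:9,r4:Add1
cycle 19: - // r0:5,r1:Mul1,r2:14,r3:9,r4:Add1
cycle 20: - // r0:5,r1:Mul1,r2:14,r3:9,r4:Add1
cycle 21: CDB Add2=259 // r0:5,r1:Mul1,r2:14,r3:9,r4:Add1
cycle 22: CDB Mul1=225 // r0:5,r1:225,r2:14,r3:9,r4:Add1
cycle 23: - // r0:5,r1:225,r2:14,r3:9,r4:Add1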